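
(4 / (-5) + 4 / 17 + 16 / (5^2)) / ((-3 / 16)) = -512 / 1275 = -0.40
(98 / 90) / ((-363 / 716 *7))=-5012 / 16335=-0.31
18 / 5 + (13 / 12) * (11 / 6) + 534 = 539.59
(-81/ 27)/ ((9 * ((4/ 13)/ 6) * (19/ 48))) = -312/ 19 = -16.42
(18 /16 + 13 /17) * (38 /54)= 4883 /3672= 1.33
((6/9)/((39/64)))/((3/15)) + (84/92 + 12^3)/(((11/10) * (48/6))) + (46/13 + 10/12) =2220713/10764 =206.31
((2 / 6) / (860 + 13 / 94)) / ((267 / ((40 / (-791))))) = -3760 / 51227733123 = -0.00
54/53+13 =743/53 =14.02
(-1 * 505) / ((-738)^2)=-505 / 544644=-0.00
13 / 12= 1.08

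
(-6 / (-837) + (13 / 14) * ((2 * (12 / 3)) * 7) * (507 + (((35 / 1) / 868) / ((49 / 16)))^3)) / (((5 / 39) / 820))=1773023347021780984 / 10514644077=168624190.61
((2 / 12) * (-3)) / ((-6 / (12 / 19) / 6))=6 / 19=0.32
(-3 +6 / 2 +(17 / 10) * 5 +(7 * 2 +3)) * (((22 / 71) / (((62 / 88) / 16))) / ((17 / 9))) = 209088 / 2201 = 95.00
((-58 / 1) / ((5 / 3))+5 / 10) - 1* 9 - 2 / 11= -4783 / 110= -43.48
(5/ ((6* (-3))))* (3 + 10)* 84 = -910/ 3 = -303.33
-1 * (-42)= 42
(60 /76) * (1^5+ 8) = 135 /19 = 7.11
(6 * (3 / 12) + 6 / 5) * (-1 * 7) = -18.90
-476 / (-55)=476 / 55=8.65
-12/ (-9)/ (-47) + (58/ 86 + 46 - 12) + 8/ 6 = 218143/ 6063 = 35.98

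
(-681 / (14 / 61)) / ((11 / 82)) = -22119.23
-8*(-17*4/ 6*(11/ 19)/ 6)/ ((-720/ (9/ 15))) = -187/ 25650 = -0.01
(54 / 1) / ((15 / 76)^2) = 34656 / 25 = 1386.24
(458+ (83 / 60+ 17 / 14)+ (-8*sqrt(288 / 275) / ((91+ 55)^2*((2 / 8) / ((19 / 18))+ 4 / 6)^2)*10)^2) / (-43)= -158174171665018232587 / 14766661340509483020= -10.71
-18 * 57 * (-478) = 490428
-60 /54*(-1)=10 /9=1.11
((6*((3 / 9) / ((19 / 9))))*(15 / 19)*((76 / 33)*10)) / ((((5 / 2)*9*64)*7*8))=5 / 23408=0.00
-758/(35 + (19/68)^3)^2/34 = -2204163289088/121263681496441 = -0.02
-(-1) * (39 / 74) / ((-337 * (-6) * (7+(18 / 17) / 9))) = 221 / 6034996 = 0.00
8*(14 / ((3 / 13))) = 1456 / 3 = 485.33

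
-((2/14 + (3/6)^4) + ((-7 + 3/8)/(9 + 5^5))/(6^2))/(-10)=259421/12636288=0.02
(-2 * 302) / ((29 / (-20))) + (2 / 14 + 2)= 84995 / 203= 418.69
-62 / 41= -1.51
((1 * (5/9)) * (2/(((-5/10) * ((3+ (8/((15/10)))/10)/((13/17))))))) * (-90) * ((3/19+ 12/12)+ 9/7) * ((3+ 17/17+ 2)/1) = 76050000/119833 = 634.63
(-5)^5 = -3125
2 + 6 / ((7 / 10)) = 74 / 7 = 10.57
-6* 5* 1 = -30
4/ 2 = 2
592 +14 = 606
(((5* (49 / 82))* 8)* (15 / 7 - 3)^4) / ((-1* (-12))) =2160 / 2009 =1.08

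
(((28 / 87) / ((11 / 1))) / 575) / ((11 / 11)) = 28 / 550275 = 0.00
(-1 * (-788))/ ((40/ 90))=1773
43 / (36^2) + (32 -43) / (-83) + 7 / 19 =0.53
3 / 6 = 1 / 2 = 0.50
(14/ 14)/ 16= 1/ 16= 0.06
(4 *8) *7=224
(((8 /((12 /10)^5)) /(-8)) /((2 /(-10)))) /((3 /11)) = 171875 /23328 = 7.37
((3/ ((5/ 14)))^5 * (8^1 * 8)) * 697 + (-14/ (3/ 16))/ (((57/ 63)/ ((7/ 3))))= 332302810892192/ 178125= 1865559640.10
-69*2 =-138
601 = 601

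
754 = 754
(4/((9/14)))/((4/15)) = 70/3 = 23.33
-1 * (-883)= 883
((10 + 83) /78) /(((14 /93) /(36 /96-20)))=-155.44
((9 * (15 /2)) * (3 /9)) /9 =5 /2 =2.50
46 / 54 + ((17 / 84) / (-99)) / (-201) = 1423901 / 1671516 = 0.85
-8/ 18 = -4/ 9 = -0.44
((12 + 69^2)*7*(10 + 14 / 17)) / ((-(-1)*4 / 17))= 1536906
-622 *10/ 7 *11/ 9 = -68420/ 63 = -1086.03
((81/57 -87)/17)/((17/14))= -4.15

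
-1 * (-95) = 95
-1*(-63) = 63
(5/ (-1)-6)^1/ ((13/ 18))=-198/ 13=-15.23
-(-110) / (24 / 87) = 1595 / 4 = 398.75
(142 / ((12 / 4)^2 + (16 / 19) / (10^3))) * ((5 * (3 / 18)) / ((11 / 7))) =5901875 / 705441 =8.37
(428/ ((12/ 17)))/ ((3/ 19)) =34561/ 9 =3840.11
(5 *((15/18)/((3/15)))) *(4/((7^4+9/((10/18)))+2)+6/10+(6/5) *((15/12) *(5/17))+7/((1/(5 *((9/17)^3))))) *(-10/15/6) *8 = -11581324025/100284156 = -115.49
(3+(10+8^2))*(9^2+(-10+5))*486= 2844072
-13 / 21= -0.62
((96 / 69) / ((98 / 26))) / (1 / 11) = 4576 / 1127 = 4.06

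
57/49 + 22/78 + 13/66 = 23015/14014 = 1.64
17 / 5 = 3.40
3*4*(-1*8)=-96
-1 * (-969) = 969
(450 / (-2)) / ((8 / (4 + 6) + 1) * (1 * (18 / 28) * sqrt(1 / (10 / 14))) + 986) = -776475000 / 3402679439 + 182250 * sqrt(35) / 3402679439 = -0.23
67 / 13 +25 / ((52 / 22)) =409 / 26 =15.73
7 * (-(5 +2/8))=-147/4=-36.75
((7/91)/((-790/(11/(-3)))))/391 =11/12046710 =0.00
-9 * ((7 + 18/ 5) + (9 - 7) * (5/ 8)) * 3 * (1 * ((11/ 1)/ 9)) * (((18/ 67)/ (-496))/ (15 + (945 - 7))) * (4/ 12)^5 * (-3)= -869/ 316700960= -0.00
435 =435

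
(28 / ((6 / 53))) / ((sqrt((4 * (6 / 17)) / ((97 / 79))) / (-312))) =-19292 * sqrt(781626) / 237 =-71966.17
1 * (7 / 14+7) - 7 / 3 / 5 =211 / 30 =7.03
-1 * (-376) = 376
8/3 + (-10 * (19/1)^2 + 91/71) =-768089/213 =-3606.05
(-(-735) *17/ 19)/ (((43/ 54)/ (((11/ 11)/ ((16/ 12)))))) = 1012095/ 1634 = 619.40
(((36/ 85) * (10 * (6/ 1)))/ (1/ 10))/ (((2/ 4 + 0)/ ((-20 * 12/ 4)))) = -518400/ 17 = -30494.12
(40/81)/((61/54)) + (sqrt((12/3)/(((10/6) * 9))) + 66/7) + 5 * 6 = 2 * sqrt(15)/15 + 51068/1281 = 40.38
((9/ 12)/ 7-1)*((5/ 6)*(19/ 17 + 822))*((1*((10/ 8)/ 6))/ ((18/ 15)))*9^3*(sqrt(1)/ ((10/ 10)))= -168665625/ 2176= -77511.78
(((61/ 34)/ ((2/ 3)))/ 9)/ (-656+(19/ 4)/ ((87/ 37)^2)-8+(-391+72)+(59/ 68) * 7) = -153903/ 502374052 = -0.00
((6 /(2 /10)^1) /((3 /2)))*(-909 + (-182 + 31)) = -21200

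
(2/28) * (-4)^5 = -512/7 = -73.14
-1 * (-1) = 1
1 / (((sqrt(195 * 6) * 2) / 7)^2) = 49 / 4680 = 0.01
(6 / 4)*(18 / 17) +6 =129 / 17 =7.59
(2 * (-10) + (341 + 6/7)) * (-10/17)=-22530/119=-189.33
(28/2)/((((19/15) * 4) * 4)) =105/152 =0.69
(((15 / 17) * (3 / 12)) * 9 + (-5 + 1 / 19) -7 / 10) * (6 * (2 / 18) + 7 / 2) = -118285 / 7752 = -15.26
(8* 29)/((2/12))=1392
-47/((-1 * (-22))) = -47/22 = -2.14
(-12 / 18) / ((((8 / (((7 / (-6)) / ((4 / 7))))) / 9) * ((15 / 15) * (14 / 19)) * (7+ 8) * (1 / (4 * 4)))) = 133 / 60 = 2.22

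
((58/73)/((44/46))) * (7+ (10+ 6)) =15341/803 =19.10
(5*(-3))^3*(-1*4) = 13500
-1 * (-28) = 28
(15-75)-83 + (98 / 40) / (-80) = -228849 / 1600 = -143.03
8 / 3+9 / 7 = 3.95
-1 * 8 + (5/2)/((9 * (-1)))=-149/18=-8.28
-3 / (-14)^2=-3 / 196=-0.02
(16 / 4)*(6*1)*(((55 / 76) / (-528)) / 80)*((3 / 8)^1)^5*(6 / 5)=-729 / 199229440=-0.00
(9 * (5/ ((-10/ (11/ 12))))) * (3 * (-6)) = 297/ 4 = 74.25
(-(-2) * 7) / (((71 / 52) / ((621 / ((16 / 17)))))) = 960687 / 142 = 6765.40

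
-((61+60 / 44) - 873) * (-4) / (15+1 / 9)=-80253 / 374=-214.58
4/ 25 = 0.16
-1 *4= -4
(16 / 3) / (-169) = -16 / 507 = -0.03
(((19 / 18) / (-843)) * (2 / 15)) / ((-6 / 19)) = 361 / 682830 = 0.00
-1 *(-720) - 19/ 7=5021/ 7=717.29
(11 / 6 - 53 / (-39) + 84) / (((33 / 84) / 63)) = 1999494 / 143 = 13982.48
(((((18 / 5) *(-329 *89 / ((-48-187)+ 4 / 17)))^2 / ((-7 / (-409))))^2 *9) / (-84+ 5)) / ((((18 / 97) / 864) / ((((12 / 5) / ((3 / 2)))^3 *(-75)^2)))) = -4248619242914602878688457894474822320128 / 2505324672882789875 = -1695835788830461098275.68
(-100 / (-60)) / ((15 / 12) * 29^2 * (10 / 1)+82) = 10 / 63567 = 0.00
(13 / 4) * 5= 65 / 4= 16.25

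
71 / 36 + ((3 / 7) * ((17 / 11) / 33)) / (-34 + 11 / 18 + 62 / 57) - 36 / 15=-721520813 / 1684225620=-0.43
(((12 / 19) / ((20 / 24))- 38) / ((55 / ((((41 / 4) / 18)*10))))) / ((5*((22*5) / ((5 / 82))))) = -1769 / 4138200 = -0.00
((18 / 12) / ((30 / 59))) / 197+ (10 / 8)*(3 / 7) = 3797 / 6895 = 0.55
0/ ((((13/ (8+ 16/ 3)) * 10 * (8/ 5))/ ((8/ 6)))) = 0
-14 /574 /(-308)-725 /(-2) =4577651 /12628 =362.50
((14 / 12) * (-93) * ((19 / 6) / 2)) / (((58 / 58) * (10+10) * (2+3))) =-4123 / 2400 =-1.72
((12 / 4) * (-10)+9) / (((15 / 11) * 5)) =-77 / 25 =-3.08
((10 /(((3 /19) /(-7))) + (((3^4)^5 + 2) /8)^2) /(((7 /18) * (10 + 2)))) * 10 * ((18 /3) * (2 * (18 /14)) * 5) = 31402133396470889058.96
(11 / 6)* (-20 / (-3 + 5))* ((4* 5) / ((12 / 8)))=-2200 / 9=-244.44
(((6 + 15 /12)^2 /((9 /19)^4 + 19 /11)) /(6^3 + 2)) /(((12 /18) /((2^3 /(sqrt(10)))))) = 3616798713*sqrt(10) /22220914400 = 0.51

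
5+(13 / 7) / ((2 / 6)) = 74 / 7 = 10.57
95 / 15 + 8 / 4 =25 / 3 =8.33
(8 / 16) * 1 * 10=5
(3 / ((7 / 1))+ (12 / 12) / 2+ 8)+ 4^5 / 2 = 7293 / 14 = 520.93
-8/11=-0.73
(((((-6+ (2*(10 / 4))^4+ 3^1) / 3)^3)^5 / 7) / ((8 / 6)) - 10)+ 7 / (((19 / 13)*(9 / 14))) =6025598260257374243925833000000000.00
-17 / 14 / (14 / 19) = -323 / 196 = -1.65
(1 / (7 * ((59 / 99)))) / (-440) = -0.00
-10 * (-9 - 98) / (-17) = -1070 / 17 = -62.94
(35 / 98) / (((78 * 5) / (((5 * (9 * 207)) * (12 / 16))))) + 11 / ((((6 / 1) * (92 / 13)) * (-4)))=1272457 / 200928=6.33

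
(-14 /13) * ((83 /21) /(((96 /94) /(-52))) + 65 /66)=42701 /198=215.66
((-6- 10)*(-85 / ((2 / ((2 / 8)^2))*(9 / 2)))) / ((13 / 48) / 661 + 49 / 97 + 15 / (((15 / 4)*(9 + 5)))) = 610393840 / 51140289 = 11.94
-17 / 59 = -0.29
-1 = -1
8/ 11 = 0.73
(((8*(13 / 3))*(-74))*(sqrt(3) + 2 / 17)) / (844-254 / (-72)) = -7104*sqrt(3) / 2347-14208 / 39899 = -5.60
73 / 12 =6.08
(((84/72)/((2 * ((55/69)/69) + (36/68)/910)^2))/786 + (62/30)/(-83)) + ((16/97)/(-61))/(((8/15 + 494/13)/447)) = 2197885779565112040217582/848802018192661167719235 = 2.59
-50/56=-25/28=-0.89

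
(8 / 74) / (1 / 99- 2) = -396 / 7289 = -0.05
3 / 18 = 1 / 6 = 0.17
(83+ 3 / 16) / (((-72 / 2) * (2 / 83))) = -110473 / 1152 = -95.90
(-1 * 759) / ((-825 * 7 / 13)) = 299 / 175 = 1.71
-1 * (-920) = 920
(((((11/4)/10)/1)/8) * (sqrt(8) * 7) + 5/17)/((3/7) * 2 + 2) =7/68 + 539 * sqrt(2)/3200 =0.34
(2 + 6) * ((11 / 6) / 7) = 2.10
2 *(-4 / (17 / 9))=-72 / 17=-4.24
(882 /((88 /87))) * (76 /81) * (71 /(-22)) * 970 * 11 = -929710565 /33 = -28173047.42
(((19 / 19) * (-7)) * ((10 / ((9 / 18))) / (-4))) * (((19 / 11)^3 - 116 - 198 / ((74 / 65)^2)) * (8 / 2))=-67247623170 / 1822139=-36905.87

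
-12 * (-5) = 60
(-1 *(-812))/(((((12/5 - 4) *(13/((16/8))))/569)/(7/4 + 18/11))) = -86052715/572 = -150441.81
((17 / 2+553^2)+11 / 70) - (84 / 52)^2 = 1808896007 / 5915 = 305815.05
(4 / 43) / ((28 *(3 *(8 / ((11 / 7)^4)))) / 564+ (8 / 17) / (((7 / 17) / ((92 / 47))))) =4816889 / 125957406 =0.04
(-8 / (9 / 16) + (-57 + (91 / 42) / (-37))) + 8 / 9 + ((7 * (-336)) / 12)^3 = -557190873 / 74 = -7529606.39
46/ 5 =9.20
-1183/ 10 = -118.30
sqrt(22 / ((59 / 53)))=sqrt(68794) / 59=4.45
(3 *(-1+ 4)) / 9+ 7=8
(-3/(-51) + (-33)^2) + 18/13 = 240988/221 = 1090.44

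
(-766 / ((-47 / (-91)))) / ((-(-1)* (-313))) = 69706 / 14711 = 4.74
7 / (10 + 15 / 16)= 16 / 25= 0.64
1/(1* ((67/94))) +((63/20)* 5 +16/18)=43517/2412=18.04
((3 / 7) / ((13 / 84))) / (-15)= -12 / 65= -0.18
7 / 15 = 0.47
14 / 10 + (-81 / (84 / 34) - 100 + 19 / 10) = -4532 / 35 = -129.49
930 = 930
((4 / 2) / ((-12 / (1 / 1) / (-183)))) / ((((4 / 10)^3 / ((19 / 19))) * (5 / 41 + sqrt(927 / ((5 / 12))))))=-7815625 / 299189104 + 38452875 * sqrt(1545) / 149594552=10.08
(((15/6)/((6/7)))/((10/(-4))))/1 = -7/6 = -1.17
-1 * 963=-963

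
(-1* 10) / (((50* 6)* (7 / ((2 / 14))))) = -1 / 1470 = -0.00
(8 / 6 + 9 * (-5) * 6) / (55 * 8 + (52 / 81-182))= -10881 / 10475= -1.04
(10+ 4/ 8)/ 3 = 7/ 2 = 3.50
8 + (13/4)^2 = 297/16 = 18.56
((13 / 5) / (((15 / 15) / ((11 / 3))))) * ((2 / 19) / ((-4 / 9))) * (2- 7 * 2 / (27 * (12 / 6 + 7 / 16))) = -10351 / 2565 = -4.04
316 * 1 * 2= 632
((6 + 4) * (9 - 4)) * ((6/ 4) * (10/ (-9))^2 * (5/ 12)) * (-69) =-71875/ 27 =-2662.04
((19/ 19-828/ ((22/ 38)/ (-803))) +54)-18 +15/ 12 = 4593897/ 4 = 1148474.25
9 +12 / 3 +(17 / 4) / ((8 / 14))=327 / 16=20.44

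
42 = 42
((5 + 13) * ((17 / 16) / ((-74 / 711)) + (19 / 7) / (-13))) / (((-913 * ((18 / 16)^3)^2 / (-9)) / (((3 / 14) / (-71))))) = 9194807296 / 3341327658669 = 0.00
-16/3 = -5.33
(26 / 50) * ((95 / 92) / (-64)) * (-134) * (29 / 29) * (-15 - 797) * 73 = -245239631 / 3680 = -66641.20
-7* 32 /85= -224 /85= -2.64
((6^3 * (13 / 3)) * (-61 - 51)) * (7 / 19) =-733824 / 19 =-38622.32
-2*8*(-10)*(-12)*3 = -5760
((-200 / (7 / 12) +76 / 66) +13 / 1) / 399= -75931 / 92169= -0.82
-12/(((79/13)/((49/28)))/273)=-74529/79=-943.41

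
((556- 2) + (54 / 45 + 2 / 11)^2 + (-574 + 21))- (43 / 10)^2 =-7541 / 484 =-15.58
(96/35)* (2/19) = 192/665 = 0.29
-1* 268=-268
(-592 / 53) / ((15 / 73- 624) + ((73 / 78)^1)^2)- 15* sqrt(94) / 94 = -1.53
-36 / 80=-9 / 20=-0.45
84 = 84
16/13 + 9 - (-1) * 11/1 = 276/13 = 21.23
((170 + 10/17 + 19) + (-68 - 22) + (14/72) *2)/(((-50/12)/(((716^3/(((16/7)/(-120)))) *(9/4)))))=88432457917608/85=1040381857854.21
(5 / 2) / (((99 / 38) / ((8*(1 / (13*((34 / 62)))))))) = 23560 / 21879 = 1.08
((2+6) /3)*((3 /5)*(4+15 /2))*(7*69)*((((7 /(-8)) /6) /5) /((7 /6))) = -11109 /50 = -222.18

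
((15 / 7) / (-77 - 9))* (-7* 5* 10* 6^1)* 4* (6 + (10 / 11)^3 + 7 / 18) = 85532500 / 57233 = 1494.46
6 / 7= 0.86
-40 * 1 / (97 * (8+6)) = -0.03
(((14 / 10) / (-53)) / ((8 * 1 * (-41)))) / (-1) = -0.00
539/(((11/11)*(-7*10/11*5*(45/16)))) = -6776/1125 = -6.02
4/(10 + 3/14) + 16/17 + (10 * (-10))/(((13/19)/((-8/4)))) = 713840/2431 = 293.64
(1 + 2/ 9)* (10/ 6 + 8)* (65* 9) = 20735/ 3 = 6911.67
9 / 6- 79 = -155 / 2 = -77.50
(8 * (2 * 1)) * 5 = 80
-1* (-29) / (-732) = -29 / 732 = -0.04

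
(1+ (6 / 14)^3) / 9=370 / 3087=0.12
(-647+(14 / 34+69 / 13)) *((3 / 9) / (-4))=47241 / 884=53.44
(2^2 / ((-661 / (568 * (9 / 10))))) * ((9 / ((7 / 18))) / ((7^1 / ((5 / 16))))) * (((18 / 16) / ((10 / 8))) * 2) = -931662 / 161945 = -5.75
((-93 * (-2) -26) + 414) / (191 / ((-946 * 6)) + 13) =3258024 / 73597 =44.27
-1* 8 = -8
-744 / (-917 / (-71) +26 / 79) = -1391032 / 24763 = -56.17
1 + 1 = 2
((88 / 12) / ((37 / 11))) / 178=121 / 9879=0.01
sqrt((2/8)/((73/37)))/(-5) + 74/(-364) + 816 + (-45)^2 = 517025/182 - sqrt(2701)/730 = 2840.73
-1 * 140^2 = -19600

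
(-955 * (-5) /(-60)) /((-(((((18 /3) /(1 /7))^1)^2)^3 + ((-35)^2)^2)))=955 /65886388428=0.00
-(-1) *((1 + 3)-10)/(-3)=2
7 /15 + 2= 37 /15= 2.47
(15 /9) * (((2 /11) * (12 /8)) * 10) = 50 /11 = 4.55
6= 6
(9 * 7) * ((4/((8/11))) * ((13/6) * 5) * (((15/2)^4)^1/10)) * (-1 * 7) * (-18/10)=1915538625/128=14965145.51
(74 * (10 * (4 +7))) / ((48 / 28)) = 14245 / 3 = 4748.33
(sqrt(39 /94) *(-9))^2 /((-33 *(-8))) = 1053 /8272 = 0.13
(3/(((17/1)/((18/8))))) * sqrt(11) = 27 * sqrt(11)/68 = 1.32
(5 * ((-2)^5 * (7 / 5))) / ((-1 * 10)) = 112 / 5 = 22.40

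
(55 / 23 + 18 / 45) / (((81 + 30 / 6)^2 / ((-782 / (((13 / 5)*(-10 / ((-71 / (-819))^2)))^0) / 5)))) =-5457 / 92450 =-0.06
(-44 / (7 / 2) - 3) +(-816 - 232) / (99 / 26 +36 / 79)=-326993 / 1251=-261.39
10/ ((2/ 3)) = 15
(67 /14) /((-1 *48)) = -67 /672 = -0.10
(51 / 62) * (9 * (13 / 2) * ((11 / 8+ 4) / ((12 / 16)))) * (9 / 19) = 769743 / 4712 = 163.36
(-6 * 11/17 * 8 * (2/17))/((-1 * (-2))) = -528/289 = -1.83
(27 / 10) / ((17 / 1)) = 27 / 170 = 0.16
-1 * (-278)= 278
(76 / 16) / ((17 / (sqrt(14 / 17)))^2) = 133 / 9826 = 0.01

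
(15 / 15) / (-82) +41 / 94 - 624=-1201631 / 1927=-623.58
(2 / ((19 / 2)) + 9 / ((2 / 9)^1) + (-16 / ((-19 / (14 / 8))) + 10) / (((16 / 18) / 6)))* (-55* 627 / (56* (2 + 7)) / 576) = -1358225 / 96768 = -14.04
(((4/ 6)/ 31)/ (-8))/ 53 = -1/ 19716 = -0.00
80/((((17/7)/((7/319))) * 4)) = 980/5423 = 0.18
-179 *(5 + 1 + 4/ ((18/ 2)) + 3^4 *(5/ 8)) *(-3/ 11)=735511/ 264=2786.03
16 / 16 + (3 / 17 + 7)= 139 / 17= 8.18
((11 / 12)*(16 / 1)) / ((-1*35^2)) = -44 / 3675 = -0.01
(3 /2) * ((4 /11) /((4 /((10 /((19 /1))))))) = 15 /209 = 0.07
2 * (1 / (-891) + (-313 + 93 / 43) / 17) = -36.57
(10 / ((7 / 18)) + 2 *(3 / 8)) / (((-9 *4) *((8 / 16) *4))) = -247 / 672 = -0.37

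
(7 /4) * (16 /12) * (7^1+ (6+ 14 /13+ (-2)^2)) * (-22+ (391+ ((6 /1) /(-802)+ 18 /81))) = 2191955920 /140751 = 15573.29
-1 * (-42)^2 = -1764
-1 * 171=-171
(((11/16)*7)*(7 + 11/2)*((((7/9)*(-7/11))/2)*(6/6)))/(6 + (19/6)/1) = -1715/1056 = -1.62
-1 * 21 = -21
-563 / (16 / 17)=-9571 / 16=-598.19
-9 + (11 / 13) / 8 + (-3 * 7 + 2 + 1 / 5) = -14401 / 520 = -27.69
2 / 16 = 1 / 8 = 0.12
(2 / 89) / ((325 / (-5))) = -2 / 5785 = -0.00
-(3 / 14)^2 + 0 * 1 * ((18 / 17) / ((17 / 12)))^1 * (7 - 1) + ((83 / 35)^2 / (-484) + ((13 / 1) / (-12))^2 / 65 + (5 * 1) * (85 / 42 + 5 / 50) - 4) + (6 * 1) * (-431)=-55056181519 / 21344400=-2579.42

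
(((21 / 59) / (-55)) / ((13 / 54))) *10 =-2268 / 8437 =-0.27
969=969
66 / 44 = 3 / 2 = 1.50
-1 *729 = -729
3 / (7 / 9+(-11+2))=-27 / 74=-0.36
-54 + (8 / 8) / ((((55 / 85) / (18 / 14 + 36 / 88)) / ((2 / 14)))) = -635895 / 11858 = -53.63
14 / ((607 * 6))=7 / 1821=0.00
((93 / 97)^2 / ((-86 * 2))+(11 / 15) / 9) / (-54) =-16634213 / 11797756920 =-0.00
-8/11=-0.73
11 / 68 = 0.16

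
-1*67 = -67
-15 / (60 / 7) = -7 / 4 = -1.75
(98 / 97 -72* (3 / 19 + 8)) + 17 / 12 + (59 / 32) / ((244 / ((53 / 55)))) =-1388852329217 / 2374373760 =-584.93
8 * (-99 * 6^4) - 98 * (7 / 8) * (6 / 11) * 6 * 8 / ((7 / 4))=-11304864 / 11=-1027714.91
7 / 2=3.50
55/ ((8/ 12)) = 165/ 2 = 82.50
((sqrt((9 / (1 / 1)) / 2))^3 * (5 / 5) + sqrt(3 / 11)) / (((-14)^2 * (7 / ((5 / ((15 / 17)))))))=17 * sqrt(33) / 45276 + 153 * sqrt(2) / 5488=0.04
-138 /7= -19.71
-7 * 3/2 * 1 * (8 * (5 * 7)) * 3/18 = -490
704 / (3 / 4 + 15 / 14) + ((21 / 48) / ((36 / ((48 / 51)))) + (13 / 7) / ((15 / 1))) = 8281937 / 21420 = 386.65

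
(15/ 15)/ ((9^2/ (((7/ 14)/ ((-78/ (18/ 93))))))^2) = 1/ 4262261796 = 0.00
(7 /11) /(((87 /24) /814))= 142.90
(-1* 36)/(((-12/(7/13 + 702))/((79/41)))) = 2164521/533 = 4061.02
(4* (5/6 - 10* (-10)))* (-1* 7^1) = -8470/3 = -2823.33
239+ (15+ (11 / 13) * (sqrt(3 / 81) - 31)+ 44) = 11 * sqrt(3) / 117+ 3533 / 13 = 271.93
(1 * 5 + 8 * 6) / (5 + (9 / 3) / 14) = 742 / 73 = 10.16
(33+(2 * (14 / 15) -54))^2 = 366.08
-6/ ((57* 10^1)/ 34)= -34/ 95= -0.36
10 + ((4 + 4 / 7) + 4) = 130 / 7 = 18.57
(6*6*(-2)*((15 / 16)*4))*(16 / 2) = -2160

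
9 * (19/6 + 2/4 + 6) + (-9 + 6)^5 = -156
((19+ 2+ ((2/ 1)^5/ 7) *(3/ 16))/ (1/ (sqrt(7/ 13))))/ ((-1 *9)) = -17 *sqrt(91)/ 91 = -1.78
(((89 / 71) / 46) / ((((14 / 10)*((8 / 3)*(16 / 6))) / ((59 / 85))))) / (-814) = -47259 / 20247318784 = -0.00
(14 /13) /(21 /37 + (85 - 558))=-259 /113620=-0.00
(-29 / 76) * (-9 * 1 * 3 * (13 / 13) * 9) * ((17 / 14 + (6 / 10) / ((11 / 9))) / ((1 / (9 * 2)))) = 83274399 / 29260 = 2846.02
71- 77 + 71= 65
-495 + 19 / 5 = -2456 / 5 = -491.20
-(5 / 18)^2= -25 / 324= -0.08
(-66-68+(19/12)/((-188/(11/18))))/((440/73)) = -397242713/17867520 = -22.23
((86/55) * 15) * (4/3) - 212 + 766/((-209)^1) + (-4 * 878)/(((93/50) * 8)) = -8171584/19437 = -420.41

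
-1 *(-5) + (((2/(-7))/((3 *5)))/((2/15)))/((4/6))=67/14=4.79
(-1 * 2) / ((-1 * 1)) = 2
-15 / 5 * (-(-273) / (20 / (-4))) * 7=5733 / 5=1146.60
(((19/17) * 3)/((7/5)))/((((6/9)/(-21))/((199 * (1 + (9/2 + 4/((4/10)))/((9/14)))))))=-6011790/17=-353634.71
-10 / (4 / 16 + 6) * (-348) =2784 / 5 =556.80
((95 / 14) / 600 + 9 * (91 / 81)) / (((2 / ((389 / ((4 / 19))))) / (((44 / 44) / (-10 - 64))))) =-126.38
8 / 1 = 8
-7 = -7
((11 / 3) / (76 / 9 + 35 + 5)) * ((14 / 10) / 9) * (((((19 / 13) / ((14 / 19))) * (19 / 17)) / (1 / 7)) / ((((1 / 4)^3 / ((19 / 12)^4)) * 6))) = 68828123903 / 5619481920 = 12.25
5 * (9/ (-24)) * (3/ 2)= -45/ 16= -2.81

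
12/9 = 4/3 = 1.33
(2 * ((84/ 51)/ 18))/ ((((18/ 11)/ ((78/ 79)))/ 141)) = 188188/ 12087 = 15.57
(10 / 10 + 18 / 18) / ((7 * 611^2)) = 2 / 2613247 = 0.00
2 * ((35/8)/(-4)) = -35/16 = -2.19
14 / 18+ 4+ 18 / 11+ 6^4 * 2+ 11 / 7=1801790 / 693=2599.99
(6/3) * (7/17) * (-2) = -28/17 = -1.65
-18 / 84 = -0.21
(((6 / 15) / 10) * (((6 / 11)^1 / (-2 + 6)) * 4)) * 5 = 6 / 55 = 0.11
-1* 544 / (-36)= 136 / 9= 15.11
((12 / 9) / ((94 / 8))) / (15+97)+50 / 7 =7051 / 987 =7.14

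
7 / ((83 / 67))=469 / 83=5.65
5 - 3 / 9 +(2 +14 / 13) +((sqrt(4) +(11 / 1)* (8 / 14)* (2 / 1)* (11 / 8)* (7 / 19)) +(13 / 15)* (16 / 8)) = 22039 / 1235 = 17.85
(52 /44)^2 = 169 /121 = 1.40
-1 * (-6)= 6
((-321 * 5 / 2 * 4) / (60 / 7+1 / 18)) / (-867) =134820 / 314143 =0.43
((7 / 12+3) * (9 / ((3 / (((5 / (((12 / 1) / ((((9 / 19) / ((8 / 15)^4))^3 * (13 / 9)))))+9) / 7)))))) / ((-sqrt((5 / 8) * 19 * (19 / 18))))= -31562857128237295131 * sqrt(5) / 1253782729879715840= -56.29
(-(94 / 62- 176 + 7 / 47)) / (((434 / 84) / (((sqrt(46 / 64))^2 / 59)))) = 8763207 / 21318824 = 0.41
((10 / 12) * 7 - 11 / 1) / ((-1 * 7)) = 31 / 42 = 0.74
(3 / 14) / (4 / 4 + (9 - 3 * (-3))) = 3 / 266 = 0.01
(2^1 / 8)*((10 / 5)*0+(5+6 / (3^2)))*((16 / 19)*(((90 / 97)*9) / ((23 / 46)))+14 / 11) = 2642837 / 121638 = 21.73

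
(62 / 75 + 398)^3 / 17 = 26763096278528 / 7171875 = 3731673.56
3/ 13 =0.23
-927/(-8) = 927/8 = 115.88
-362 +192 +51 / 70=-11849 / 70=-169.27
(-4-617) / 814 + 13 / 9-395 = -2888777 / 7326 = -394.32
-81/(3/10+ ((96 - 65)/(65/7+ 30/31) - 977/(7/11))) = 2523150/47720627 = 0.05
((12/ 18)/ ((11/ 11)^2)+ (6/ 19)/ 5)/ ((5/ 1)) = 208/ 1425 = 0.15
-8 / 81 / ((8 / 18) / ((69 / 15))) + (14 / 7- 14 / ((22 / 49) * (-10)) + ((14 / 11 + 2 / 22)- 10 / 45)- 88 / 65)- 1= 37111 / 12870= 2.88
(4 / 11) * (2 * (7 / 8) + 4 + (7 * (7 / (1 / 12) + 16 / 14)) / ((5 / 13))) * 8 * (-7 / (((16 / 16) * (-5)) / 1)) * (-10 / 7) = -497712 / 55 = -9049.31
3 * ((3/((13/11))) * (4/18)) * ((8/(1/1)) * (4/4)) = 176/13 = 13.54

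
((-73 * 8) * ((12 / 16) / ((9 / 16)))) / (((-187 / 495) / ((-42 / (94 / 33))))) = -24282720 / 799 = -30391.39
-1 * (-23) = 23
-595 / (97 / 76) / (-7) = 6460 / 97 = 66.60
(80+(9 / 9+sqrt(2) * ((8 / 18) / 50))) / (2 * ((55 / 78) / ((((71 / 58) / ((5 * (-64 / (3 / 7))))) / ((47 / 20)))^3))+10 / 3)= -30527302923 / 1565288201250955430-41875587 * sqrt(2) / 19566102515636942875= -0.00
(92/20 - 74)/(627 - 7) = -347/3100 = -0.11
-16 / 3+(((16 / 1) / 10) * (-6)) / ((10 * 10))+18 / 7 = -7502 / 2625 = -2.86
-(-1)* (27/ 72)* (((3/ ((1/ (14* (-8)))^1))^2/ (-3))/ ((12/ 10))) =-11760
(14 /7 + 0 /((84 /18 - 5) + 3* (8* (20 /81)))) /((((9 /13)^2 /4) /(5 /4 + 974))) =1318538 /81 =16278.25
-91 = -91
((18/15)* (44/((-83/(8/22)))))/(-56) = 12/2905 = 0.00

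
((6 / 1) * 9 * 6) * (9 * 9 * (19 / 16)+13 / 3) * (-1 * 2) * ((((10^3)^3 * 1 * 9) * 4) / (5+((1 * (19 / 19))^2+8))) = -1172475000000000 / 7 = -167496428571428.57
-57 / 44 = -1.30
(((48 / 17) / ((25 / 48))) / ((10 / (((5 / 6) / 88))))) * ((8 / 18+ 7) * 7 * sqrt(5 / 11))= 3752 * sqrt(55) / 154275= 0.18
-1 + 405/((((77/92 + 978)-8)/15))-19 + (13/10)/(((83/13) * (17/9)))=-17183327243/1260262870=-13.63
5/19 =0.26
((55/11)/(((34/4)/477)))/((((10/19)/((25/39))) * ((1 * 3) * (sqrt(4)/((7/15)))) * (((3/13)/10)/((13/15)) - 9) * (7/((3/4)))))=-65455/206244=-0.32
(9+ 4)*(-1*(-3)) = 39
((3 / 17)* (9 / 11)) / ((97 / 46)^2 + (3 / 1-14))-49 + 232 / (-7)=-213064157 / 2593129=-82.16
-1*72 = -72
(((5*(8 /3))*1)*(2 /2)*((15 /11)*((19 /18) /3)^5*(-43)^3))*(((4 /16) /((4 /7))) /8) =-34451760558775 /80813044224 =-426.31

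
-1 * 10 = -10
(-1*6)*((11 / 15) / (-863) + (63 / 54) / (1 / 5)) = -151003 / 4315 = -34.99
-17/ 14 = -1.21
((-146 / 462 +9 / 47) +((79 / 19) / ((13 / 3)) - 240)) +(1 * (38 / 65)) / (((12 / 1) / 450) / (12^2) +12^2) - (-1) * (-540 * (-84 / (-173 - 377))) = -304861401716789 / 947852850945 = -321.63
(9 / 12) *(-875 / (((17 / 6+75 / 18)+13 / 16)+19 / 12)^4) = -3483648000 / 41371966801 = -0.08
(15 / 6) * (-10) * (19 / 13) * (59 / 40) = -5605 / 104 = -53.89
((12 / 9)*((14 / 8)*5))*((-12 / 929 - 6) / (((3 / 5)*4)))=-162925 / 5574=-29.23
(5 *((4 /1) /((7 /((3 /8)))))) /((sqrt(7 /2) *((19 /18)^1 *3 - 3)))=45 *sqrt(14) /49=3.44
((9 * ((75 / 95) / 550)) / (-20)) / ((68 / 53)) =-1431 / 2842400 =-0.00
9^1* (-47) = -423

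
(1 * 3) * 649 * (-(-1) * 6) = 11682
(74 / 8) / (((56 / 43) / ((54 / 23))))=42957 / 2576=16.68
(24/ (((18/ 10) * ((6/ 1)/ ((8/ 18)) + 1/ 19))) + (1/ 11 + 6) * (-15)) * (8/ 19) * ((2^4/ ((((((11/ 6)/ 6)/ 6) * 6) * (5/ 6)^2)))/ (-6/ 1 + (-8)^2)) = -8493493248/ 171677825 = -49.47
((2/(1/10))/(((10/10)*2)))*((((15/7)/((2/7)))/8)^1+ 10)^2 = 153125/128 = 1196.29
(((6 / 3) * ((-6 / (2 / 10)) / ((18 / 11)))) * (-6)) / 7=220 / 7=31.43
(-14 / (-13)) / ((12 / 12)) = 14 / 13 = 1.08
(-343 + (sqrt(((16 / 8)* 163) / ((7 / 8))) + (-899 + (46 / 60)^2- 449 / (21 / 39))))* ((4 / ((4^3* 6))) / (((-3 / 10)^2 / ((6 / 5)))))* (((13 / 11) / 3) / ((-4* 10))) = 169964561 / 59875200- 13* sqrt(1141) / 16632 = 2.81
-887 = -887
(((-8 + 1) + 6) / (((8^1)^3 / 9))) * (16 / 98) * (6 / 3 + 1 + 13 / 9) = -5 / 392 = -0.01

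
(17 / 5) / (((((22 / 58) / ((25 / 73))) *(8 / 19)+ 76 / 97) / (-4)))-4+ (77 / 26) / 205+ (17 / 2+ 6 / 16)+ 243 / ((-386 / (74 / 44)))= -133236865334687 / 18897352136520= -7.05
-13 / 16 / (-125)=13 / 2000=0.01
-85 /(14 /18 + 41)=-765 /376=-2.03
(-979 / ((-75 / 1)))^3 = 938313739 / 421875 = 2224.15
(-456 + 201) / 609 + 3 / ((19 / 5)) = 1430 / 3857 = 0.37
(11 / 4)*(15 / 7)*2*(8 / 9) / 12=55 / 63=0.87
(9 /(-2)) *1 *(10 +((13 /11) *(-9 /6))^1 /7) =-13509 /308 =-43.86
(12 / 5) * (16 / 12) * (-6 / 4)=-24 / 5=-4.80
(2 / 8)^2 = 1 / 16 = 0.06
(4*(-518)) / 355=-2072 / 355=-5.84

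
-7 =-7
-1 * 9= -9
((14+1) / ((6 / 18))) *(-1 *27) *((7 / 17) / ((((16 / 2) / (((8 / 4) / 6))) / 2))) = -2835 / 68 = -41.69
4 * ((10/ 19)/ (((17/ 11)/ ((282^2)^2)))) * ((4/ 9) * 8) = 9893650821120/ 323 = 30630497898.20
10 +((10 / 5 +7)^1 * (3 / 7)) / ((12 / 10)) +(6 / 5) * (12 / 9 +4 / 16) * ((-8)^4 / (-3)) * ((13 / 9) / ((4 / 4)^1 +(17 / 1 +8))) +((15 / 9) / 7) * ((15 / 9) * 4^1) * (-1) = -250409 / 1890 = -132.49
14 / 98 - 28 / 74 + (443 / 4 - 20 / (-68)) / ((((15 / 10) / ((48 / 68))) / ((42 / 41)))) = 163556767 / 3068891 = 53.30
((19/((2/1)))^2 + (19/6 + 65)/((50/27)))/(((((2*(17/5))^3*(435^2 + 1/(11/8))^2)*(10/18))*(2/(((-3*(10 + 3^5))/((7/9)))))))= -47259706527/4768046903815295968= -0.00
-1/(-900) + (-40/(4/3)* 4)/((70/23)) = -248393/6300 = -39.43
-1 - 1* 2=-3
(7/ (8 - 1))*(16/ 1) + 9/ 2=41/ 2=20.50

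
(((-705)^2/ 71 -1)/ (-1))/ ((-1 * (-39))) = -496954/ 2769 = -179.47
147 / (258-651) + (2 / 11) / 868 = -233795 / 625394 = -0.37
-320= -320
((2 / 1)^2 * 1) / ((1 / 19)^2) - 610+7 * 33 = 1065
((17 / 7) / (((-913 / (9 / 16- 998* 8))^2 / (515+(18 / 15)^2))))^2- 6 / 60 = 9196405578.17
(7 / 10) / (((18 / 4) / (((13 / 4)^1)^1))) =91 / 180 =0.51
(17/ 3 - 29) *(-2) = 140/ 3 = 46.67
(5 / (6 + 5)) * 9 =45 / 11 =4.09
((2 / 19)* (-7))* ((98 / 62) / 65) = -686 / 38285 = -0.02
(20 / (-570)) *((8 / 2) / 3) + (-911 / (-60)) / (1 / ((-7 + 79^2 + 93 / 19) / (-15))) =-107989829 / 17100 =-6315.19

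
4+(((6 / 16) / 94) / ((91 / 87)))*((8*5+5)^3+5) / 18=122701 / 5264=23.31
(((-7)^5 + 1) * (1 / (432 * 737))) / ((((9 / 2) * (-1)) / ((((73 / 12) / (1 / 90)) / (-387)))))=-1022365 / 61607304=-0.02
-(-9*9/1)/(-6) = -27/2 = -13.50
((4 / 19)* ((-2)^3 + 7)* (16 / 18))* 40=-1280 / 171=-7.49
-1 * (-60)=60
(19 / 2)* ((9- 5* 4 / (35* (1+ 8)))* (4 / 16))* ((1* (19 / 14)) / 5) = 203243 / 35280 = 5.76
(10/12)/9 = 0.09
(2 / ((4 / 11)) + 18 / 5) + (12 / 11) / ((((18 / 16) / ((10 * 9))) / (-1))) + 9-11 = -8819 / 110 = -80.17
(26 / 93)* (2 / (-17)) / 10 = -26 / 7905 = -0.00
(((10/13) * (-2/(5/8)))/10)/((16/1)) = -1/65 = -0.02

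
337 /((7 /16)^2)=86272 /49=1760.65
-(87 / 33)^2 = -841 / 121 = -6.95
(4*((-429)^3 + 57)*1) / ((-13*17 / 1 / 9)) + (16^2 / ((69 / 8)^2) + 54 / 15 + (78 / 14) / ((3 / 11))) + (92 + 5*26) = 473640372034351 / 36826335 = 12861458.30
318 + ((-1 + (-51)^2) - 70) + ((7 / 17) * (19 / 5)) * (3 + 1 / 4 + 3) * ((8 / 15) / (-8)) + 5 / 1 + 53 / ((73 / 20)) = 42693407 / 14892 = 2866.87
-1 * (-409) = 409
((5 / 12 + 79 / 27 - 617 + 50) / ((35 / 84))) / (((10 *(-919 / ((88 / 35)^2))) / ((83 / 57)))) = 1.36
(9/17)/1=9/17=0.53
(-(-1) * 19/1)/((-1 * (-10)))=19/10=1.90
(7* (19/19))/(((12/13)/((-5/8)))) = -455/96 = -4.74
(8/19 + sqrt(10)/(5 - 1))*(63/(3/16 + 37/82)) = 330624/7961 + 10332*sqrt(10)/419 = 119.51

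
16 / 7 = 2.29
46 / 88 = 23 / 44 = 0.52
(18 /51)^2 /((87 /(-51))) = -36 /493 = -0.07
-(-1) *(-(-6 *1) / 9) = 2 / 3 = 0.67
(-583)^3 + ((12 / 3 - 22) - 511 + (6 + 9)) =-198155801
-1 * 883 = -883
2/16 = 1/8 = 0.12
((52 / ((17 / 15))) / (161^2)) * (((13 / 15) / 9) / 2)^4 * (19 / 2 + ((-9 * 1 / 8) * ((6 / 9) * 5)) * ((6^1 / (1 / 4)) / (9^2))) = 0.00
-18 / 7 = -2.57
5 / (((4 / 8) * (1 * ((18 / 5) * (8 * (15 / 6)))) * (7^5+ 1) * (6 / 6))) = 5 / 605088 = 0.00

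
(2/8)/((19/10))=5/38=0.13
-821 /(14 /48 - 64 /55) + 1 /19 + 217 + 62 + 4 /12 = 80101715 /65607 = 1220.93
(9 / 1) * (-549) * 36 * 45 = -8004420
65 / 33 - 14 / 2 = -166 / 33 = -5.03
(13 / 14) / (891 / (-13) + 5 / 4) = -338 / 24493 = -0.01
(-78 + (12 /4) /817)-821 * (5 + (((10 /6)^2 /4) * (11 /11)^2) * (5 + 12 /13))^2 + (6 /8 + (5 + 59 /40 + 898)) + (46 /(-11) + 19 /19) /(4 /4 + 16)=-11269767980173837 /167311338480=-67358.06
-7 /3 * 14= -32.67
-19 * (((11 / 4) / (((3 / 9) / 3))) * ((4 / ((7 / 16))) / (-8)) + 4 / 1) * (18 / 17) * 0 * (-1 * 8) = 0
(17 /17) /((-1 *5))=-0.20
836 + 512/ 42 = 17812/ 21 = 848.19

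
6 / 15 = 2 / 5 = 0.40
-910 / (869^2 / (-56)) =50960 / 755161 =0.07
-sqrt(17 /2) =-sqrt(34) /2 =-2.92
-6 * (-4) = 24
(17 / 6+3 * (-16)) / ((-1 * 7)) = 271 / 42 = 6.45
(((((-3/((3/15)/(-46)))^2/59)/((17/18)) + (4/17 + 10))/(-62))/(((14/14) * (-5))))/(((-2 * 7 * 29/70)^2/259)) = 5555592735/26149213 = 212.46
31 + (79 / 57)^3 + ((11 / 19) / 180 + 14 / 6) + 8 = 162965573 / 3703860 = 44.00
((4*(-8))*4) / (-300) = 32 / 75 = 0.43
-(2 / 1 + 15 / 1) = -17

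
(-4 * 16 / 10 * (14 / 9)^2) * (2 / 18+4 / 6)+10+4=7126 / 3645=1.96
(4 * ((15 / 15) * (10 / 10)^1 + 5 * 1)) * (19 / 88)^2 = 1083 / 968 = 1.12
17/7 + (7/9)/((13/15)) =908/273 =3.33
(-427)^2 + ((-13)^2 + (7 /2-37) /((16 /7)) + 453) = 182936.34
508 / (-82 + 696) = 254 / 307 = 0.83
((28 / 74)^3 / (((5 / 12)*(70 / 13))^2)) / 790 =170352 / 12504959375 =0.00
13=13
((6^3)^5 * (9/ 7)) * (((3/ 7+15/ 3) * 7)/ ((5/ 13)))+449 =2090442441440611/ 35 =59726926898303.17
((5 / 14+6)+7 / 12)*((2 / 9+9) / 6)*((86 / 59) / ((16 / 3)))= 2080727 / 713664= 2.92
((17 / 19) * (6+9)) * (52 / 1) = 13260 / 19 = 697.89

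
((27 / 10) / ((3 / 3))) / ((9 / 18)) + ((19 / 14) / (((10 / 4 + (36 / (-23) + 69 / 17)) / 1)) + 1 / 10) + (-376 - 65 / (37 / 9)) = -780875899 / 2022790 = -386.04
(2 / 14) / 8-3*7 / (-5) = 1181 / 280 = 4.22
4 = 4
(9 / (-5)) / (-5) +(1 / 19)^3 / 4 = 246949 / 685900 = 0.36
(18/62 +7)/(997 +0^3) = 226/30907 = 0.01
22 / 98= 11 / 49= 0.22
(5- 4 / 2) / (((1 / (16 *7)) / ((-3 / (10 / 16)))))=-1612.80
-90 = -90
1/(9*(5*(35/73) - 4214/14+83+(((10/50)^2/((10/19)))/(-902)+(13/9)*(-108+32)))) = -16461500/48206274983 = -0.00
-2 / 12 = -1 / 6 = -0.17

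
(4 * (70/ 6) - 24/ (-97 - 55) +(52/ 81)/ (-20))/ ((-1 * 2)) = -180034/ 7695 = -23.40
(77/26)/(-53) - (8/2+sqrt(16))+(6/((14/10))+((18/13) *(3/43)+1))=-1108935/414778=-2.67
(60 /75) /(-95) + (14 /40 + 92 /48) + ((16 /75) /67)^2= 1083425014 /479761875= 2.26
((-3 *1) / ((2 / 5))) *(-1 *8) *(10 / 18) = 100 / 3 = 33.33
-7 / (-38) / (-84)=-1 / 456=-0.00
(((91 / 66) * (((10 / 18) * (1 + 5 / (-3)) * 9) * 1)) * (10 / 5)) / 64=-455 / 3168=-0.14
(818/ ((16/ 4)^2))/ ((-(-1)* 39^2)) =409/ 12168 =0.03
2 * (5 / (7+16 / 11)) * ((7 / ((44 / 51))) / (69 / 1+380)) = 595 / 27838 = 0.02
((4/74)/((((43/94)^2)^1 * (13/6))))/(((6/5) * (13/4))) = 353440/11561797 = 0.03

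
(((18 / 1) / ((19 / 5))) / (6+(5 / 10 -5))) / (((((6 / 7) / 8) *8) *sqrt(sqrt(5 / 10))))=70 *2^(1 / 4) / 19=4.38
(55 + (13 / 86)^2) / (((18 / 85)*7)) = 34590665 / 931896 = 37.12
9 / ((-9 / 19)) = -19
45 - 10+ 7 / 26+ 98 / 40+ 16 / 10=10223 / 260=39.32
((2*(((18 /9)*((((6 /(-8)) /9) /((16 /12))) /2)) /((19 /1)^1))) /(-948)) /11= 1 /1585056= 0.00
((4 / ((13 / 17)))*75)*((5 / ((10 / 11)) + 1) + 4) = 53550 / 13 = 4119.23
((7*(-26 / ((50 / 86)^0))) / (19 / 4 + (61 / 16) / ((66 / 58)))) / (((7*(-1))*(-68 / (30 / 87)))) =-2640 / 162197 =-0.02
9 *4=36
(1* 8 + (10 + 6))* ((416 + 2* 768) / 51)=15616 / 17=918.59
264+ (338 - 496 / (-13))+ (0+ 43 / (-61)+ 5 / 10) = 1014959 / 1586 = 639.95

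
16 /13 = 1.23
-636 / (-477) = 4 / 3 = 1.33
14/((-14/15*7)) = -15/7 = -2.14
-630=-630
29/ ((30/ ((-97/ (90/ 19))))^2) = 13.51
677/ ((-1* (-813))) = 677/ 813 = 0.83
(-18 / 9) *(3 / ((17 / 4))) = -24 / 17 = -1.41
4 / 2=2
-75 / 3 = -25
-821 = -821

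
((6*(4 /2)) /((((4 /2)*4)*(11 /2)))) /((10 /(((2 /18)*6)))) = 1 /55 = 0.02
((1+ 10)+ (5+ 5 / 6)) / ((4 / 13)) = 1313 / 24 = 54.71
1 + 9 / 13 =22 / 13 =1.69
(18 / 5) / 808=9 / 2020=0.00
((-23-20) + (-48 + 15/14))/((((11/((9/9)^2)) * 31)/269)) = -70.94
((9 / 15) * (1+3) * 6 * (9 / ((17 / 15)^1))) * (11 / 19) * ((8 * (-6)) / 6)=-171072 / 323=-529.63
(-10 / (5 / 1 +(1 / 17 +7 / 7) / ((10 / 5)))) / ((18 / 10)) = -425 / 423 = -1.00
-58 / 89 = -0.65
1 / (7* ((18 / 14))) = 1 / 9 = 0.11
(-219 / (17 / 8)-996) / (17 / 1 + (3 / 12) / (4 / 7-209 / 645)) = -61.02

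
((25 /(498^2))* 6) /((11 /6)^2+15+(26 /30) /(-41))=30750 /932419261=0.00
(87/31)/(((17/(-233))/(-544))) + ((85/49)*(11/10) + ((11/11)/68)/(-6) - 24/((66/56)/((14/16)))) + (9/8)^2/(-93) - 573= 1109087100797/54538176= 20335.98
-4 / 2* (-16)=32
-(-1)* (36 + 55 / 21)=811 / 21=38.62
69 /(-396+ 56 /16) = -138 /785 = -0.18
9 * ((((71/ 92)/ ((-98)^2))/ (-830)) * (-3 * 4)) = 1917/ 183340360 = 0.00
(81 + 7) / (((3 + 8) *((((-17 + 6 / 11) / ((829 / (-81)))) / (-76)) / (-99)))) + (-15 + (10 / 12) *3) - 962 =118800823 / 3258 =36464.34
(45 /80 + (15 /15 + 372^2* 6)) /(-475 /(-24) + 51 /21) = 278982669 /7466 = 37367.09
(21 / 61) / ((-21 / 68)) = -68 / 61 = -1.11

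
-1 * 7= -7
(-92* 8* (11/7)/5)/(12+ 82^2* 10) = -88/25585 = -0.00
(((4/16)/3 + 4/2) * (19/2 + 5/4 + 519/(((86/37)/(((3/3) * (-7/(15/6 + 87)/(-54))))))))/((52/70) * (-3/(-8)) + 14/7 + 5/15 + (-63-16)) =-2684808875/8889942636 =-0.30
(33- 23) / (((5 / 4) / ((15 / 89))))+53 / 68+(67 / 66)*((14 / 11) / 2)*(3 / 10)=4250091 / 1830730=2.32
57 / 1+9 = 66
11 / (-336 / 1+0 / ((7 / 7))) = -11 / 336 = -0.03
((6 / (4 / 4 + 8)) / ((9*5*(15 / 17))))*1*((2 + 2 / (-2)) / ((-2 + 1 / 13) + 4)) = 442 / 54675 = 0.01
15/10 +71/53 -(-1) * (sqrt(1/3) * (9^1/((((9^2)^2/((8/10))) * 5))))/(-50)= 301/106 -2 * sqrt(3)/1366875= 2.84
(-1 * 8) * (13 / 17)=-104 / 17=-6.12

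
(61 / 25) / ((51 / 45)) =183 / 85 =2.15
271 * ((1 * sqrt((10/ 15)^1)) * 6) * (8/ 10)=1062.10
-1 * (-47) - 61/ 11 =456/ 11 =41.45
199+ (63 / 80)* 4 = 4043 / 20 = 202.15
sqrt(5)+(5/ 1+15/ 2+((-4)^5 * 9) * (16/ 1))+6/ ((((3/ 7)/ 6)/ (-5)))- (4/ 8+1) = -147865+sqrt(5) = -147862.76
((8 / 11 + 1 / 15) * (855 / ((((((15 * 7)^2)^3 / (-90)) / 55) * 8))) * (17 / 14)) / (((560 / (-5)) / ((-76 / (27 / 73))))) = -58688131 / 84050798580000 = -0.00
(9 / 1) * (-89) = -801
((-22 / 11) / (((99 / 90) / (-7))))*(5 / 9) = 700 / 99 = 7.07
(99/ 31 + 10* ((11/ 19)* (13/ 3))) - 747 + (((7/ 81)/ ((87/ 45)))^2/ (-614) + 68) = -144278128822765/ 221721184494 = -650.72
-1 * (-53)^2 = -2809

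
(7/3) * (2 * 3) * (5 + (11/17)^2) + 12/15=110776/1445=76.66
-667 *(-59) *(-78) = -3069534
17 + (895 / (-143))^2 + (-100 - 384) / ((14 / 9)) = -36497316 / 143143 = -254.97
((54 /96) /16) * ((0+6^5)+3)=70011 /256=273.48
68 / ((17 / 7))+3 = 31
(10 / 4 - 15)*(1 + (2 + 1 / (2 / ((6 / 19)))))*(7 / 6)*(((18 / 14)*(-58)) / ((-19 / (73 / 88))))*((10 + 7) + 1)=-21434625 / 7942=-2698.90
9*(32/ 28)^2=576/ 49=11.76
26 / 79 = 0.33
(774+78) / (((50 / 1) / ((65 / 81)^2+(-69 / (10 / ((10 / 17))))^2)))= 4609028332 / 15801075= 291.69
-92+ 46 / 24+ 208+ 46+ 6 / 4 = 165.42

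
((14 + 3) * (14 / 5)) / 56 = 17 / 20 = 0.85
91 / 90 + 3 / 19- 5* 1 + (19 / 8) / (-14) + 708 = 67414979 / 95760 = 704.00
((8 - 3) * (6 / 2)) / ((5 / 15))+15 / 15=46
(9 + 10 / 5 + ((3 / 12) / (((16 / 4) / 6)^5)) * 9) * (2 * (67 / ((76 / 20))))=1204325 / 1216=990.40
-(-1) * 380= 380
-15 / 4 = -3.75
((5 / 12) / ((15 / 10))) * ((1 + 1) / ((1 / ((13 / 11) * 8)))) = 520 / 99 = 5.25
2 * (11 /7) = 3.14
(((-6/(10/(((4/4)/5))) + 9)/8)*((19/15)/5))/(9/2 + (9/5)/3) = 703/12750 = 0.06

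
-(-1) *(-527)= -527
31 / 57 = 0.54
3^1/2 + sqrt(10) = 3/2 + sqrt(10) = 4.66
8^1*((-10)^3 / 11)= -8000 / 11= -727.27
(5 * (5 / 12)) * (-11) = -275 / 12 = -22.92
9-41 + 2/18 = -287/9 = -31.89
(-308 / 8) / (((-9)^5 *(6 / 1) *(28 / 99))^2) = -0.00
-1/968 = -0.00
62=62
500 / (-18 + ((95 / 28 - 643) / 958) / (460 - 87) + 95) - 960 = -146915150240 / 154078839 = -953.51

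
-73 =-73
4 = 4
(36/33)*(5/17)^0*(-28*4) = -1344/11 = -122.18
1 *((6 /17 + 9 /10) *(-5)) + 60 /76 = -3537 /646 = -5.48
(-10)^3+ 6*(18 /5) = -4892 /5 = -978.40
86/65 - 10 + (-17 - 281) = -19934/65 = -306.68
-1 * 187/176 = -17/16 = -1.06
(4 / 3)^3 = 64 / 27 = 2.37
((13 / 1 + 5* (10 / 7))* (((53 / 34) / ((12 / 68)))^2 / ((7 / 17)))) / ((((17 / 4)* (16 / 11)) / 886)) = 643348079 / 1176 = 547064.69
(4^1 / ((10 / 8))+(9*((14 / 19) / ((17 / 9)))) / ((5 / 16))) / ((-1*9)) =-23312 / 14535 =-1.60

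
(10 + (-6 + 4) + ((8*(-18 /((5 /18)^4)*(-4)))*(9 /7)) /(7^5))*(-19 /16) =-2689546387 /147061250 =-18.29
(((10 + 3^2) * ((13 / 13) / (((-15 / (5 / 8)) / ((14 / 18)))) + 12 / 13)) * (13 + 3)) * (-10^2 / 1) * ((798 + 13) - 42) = -7308422200 / 351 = -20821715.67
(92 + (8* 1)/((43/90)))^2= 21864976/1849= 11825.30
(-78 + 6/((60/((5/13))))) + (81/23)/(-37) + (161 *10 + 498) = 44914525/22126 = 2029.94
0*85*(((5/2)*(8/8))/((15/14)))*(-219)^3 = 0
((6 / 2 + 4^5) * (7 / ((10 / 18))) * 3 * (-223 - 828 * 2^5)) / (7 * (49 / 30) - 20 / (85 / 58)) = 528996281814 / 1129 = 468552951.12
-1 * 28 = -28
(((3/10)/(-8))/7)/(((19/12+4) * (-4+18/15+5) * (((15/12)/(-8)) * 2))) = 36/25795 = 0.00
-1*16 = -16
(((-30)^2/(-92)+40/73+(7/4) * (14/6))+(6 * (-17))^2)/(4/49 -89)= -10266284147/87784836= -116.95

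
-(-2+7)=-5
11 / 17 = 0.65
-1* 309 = -309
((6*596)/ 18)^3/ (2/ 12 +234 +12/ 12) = 423417472/ 12699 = 33342.58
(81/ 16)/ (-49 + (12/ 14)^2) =-3969/ 37840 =-0.10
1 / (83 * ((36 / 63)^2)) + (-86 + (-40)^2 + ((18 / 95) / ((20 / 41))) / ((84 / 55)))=1337300863 / 883120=1514.29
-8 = -8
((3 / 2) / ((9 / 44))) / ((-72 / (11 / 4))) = -121 / 432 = -0.28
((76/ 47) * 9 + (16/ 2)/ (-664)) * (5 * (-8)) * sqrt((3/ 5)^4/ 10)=-81684 * sqrt(10)/ 3901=-66.22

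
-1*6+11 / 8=-37 / 8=-4.62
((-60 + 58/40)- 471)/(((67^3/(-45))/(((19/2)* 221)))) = 400244481/2406104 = 166.35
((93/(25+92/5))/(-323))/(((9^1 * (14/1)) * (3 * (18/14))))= -5/366282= -0.00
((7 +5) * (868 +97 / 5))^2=2834923536 / 25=113396941.44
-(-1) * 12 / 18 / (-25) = -2 / 75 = -0.03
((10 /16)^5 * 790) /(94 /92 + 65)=28390625 /24879104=1.14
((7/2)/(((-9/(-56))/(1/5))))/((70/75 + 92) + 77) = 196/7647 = 0.03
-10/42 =-5/21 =-0.24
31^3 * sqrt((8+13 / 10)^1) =29791 * sqrt(930) / 10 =90850.34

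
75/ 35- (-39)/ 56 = 159/ 56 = 2.84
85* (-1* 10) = -850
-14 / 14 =-1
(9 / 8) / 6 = 3 / 16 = 0.19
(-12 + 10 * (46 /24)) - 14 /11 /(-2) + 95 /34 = 5945 /561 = 10.60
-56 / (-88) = 7 / 11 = 0.64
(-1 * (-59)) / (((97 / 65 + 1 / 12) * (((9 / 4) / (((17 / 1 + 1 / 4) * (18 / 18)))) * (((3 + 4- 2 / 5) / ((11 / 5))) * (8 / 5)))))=441025 / 7374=59.81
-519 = -519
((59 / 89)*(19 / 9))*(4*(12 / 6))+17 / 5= 58457 / 4005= 14.60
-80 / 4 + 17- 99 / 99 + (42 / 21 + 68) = 66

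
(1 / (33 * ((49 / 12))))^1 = 4 / 539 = 0.01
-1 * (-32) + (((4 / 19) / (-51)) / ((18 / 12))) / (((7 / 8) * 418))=136094080 / 4252941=32.00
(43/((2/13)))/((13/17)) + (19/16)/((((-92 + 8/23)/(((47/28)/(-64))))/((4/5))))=27613808699/75550720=365.50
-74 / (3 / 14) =-1036 / 3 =-345.33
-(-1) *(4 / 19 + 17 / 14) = 379 / 266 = 1.42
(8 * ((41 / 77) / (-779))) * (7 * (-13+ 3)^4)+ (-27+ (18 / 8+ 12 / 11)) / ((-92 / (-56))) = -3818453 / 9614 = -397.18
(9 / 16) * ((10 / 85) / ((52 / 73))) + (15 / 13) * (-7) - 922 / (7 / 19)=-124282537 / 49504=-2510.56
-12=-12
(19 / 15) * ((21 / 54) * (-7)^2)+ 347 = 100207 / 270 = 371.14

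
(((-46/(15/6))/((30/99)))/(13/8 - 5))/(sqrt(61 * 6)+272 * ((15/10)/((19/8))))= 41840128/394558875 - 730664 * sqrt(366)/1183676625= 0.09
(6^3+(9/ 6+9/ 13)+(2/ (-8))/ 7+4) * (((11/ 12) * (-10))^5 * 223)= -336136084796875/ 104832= -3206426327.81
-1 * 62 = -62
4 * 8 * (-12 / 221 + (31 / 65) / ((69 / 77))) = 89696 / 5865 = 15.29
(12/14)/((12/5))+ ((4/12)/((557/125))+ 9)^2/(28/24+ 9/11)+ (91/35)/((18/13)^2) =19912029315911/460887299460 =43.20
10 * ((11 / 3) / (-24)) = -55 / 36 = -1.53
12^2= 144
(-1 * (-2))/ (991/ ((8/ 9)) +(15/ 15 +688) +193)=16/ 15975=0.00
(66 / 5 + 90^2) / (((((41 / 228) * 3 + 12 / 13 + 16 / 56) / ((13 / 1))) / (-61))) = -222479683608 / 60455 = -3680087.40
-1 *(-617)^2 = -380689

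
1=1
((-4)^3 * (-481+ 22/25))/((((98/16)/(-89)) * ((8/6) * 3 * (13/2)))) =-273476352/15925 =-17172.77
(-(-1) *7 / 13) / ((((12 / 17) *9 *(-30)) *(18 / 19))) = -2261 / 758160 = -0.00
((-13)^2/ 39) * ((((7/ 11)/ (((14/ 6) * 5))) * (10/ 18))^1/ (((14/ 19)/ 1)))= 247/ 1386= 0.18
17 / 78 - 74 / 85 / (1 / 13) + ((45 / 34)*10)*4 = 277409 / 6630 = 41.84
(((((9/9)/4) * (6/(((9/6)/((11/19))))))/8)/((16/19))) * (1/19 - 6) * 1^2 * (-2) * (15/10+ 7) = 21131/2432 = 8.69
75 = 75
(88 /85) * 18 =1584 /85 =18.64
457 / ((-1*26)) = -457 / 26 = -17.58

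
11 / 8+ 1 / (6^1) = 1.54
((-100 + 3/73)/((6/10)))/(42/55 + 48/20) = -2006675/38106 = -52.66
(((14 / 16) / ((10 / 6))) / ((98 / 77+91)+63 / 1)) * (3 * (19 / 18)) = 209 / 19520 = 0.01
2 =2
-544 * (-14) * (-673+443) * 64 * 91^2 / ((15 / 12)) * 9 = -6684209086464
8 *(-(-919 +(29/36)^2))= 1190183/162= 7346.81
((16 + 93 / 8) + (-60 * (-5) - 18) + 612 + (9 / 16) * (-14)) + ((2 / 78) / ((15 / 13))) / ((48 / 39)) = 657913 / 720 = 913.77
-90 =-90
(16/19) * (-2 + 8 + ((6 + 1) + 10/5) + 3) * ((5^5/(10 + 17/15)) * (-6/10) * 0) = 0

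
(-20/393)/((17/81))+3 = 6141/2227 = 2.76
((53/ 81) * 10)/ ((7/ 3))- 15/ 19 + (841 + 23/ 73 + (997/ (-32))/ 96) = 226291644407/ 268434432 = 843.01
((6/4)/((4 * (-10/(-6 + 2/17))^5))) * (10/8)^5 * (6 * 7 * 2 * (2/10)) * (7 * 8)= 861328125/11358856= 75.83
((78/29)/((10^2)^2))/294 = 13/14210000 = 0.00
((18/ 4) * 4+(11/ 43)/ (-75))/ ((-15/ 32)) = -1857248/ 48375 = -38.39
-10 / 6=-5 / 3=-1.67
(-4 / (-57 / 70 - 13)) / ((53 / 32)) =8960 / 51251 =0.17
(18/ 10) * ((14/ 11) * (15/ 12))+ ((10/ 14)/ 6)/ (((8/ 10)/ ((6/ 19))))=17033/ 5852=2.91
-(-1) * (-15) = -15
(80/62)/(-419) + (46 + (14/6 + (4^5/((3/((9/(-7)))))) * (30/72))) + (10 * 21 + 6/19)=392784389/5182611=75.79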